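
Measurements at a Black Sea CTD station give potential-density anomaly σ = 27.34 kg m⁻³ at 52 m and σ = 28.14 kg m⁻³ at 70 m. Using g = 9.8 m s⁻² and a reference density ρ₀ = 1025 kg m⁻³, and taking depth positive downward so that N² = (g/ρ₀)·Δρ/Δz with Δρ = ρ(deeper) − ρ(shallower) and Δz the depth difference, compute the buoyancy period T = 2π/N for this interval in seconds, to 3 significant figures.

Δρ = 1028.14 − 1027.34 = 0.80 kg m⁻³ over Δz = 70 − 52 = 18 m.
N² = (9.8/1025) × (0.80/18) = 4.2493 × 10⁻⁴ s⁻².
N = √(4.2493 × 10⁻⁴) = 0.020614 rad s⁻¹, so T = 2π/N = 304.80 s ≈ 305 s.

305 s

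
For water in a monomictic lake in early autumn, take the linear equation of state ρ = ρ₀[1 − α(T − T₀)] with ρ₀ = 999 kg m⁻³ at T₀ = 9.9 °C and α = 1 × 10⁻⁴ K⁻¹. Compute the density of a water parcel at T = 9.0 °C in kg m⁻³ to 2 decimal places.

T − T₀ = -0.9 K.
Bracket = 1 − α·(-0.9) = 1 + (9.00 × 10⁻⁵) = 1.0000900.
ρ = 999 × 1.0000900 = 999.09 kg m⁻³.

999.09 kg m⁻³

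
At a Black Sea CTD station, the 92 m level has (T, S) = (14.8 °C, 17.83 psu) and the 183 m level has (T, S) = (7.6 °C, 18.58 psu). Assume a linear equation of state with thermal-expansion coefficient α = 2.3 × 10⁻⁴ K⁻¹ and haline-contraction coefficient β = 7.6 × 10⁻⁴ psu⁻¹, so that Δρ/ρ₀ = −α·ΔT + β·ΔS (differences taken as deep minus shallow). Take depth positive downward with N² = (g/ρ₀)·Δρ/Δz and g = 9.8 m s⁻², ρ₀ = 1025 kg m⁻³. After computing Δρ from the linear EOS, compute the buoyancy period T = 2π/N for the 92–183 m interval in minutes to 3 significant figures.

ΔT = -7.2 K, ΔS = +0.75 psu (deep − shallow).
Δρ/ρ₀ = −αΔT + βΔS = 1.656 × 10⁻³ + 5.70 × 10⁻⁴ = 2.226 × 10⁻³, so Δρ ≈ 2.282 kg m⁻³.
N² = (g/ρ₀)·Δρ/Δz = g·(Δρ/ρ₀)/Δz = 9.8 × 2.226 × 10⁻³ / 91 = 2.3972 × 10⁻⁴ s⁻².
N = √(2.3972 × 10⁻⁴) = 0.015483 rad s⁻¹ → T = 2π/N = 405.81 s = 6.7635 min ≈ 6.76 min.

6.76 min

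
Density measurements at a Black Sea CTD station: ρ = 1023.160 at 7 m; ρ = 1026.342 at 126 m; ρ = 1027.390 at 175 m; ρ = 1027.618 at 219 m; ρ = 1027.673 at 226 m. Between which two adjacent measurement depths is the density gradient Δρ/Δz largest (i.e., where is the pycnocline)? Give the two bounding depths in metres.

7–126 m

Compute the density gradient over each adjacent pair:
  7–126 m: Δρ/Δz = 3.182/119 = 0.027 kg m⁻⁴
  126–175 m: Δρ/Δz = 1.048/49 = 0.021 kg m⁻⁴
  175–219 m: Δρ/Δz = 0.228/44 = 5.2 × 10⁻³ kg m⁻⁴
  219–226 m: Δρ/Δz = 0.055/7 = 7.9 × 10⁻³ kg m⁻⁴
The largest gradient is in the 7–126 m interval — the pycnocline.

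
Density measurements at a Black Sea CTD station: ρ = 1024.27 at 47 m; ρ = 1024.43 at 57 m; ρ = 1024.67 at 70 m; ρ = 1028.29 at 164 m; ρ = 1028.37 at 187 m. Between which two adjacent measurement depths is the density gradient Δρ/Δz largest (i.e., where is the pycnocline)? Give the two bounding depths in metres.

70–164 m

Compute the density gradient over each adjacent pair:
  47–57 m: Δρ/Δz = 0.16/10 = 0.016 kg m⁻⁴
  57–70 m: Δρ/Δz = 0.24/13 = 0.018 kg m⁻⁴
  70–164 m: Δρ/Δz = 3.62/94 = 0.039 kg m⁻⁴
  164–187 m: Δρ/Δz = 0.08/23 = 3.5 × 10⁻³ kg m⁻⁴
The largest gradient is in the 70–164 m interval — the pycnocline.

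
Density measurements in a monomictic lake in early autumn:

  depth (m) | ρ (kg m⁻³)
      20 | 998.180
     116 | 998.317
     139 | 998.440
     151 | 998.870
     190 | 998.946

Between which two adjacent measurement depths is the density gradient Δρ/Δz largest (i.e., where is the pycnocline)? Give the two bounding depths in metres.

139–151 m

Compute the density gradient over each adjacent pair:
  20–116 m: Δρ/Δz = 0.137/96 = 1.4 × 10⁻³ kg m⁻⁴
  116–139 m: Δρ/Δz = 0.123/23 = 5.3 × 10⁻³ kg m⁻⁴
  139–151 m: Δρ/Δz = 0.430/12 = 0.036 kg m⁻⁴
  151–190 m: Δρ/Δz = 0.076/39 = 1.9 × 10⁻³ kg m⁻⁴
The largest gradient is in the 139–151 m interval — the pycnocline.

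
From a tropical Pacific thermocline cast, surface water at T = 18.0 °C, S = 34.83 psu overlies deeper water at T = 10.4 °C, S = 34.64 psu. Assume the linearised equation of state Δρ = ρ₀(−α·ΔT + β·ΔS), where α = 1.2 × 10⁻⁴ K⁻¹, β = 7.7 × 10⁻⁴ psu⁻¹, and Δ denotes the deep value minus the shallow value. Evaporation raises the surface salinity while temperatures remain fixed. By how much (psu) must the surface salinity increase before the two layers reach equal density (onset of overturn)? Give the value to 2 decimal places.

0.99 psu

Neutral buoyancy requires −α(T_deep − T_surf) + β(S_deep − S_surf′) = 0.
S_surf′ = S_deep − (α/β)·ΔT = 34.64 − (1.2 × 10⁻⁴/7.7 × 10⁻⁴)·(-7.6) = 35.8244 psu.
Increase required: 35.8244 − 34.83 = 0.9944 psu.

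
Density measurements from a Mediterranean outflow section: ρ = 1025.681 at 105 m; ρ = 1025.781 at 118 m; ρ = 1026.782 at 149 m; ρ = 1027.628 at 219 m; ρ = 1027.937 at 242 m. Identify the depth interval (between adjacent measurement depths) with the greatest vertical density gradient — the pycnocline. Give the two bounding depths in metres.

118–149 m

Compute the density gradient over each adjacent pair:
  105–118 m: Δρ/Δz = 0.100/13 = 7.7 × 10⁻³ kg m⁻⁴
  118–149 m: Δρ/Δz = 1.001/31 = 0.032 kg m⁻⁴
  149–219 m: Δρ/Δz = 0.846/70 = 0.012 kg m⁻⁴
  219–242 m: Δρ/Δz = 0.309/23 = 0.013 kg m⁻⁴
The largest gradient is in the 118–149 m interval — the pycnocline.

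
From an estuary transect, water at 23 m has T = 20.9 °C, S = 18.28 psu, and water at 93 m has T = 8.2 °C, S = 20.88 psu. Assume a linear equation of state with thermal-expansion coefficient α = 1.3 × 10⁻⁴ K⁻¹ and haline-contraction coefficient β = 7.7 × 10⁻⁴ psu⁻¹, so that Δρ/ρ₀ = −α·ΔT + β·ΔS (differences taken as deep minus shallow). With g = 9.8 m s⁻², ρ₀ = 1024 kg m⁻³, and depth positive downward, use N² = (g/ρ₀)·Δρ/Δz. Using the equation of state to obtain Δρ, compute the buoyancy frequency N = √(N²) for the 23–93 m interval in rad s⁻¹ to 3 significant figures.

ΔT = -12.7 K, ΔS = +2.60 psu (deep − shallow).
Δρ/ρ₀ = −αΔT + βΔS = 1.651 × 10⁻³ + 2.002 × 10⁻³ = 3.653 × 10⁻³, so Δρ ≈ 3.741 kg m⁻³.
N² = (g/ρ₀)·Δρ/Δz = g·(Δρ/ρ₀)/Δz = 9.8 × 3.653 × 10⁻³ / 70 = 5.1142 × 10⁻⁴ s⁻².
N = √(5.1142 × 10⁻⁴) = 0.022615 rad s⁻¹ ≈ 0.0226 rad s⁻¹.

0.0226 rad s⁻¹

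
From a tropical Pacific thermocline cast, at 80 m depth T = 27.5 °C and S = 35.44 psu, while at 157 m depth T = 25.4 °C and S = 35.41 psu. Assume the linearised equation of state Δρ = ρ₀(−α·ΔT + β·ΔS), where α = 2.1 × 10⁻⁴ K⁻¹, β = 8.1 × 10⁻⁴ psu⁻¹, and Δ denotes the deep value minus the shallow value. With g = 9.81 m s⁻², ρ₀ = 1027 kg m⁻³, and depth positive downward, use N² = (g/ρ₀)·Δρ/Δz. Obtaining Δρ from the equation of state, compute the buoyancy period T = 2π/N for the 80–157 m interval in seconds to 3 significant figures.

ΔT = -2.1 K, ΔS = -0.03 psu (deep − shallow).
Δρ/ρ₀ = −αΔT + βΔS = 4.41 × 10⁻⁴ − 2.43 × 10⁻⁵ = 4.167 × 10⁻⁴, so Δρ ≈ 0.4280 kg m⁻³.
N² = (g/ρ₀)·Δρ/Δz = g·(Δρ/ρ₀)/Δz = 9.81 × 4.167 × 10⁻⁴ / 77 = 5.3089 × 10⁻⁵ s⁻².
N = √(5.3089 × 10⁻⁵) = 7.2862 × 10⁻³ rad s⁻¹ → T = 2π/N = 862.34 s ≈ 862 s.

862 s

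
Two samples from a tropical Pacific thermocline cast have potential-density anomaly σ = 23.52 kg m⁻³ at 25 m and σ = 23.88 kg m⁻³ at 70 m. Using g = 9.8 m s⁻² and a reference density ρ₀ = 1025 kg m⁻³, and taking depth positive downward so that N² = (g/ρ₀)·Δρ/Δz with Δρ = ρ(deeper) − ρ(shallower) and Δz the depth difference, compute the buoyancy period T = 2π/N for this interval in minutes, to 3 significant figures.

12.0 min

Δρ = 1023.88 − 1023.52 = 0.36 kg m⁻³ over Δz = 70 − 25 = 45 m.
N² = (9.8/1025) × (0.36/45) = 7.6488 × 10⁻⁵ s⁻².
N = √(7.6488 × 10⁻⁵) = 8.7457 × 10⁻³ rad s⁻¹, so T = 2π/N = 718.43 s = 11.974 min ≈ 12.0 min.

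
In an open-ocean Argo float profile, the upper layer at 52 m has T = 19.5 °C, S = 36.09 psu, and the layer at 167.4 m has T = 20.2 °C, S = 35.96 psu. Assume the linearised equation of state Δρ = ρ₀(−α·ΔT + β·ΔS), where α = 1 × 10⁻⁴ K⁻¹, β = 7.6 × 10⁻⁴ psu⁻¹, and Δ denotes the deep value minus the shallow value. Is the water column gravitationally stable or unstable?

unstable

ΔT = 20.2 − 19.5 = +0.7 K and ΔS = 35.96 − 36.09 = -0.13 psu (deep − shallow).
−αΔT = -7.00 × 10⁻⁵; βΔS = -9.88 × 10⁻⁵; sum Δρ/ρ₀ = -1.688 × 10⁻⁴.
Δρ/ρ₀ < 0, so Δρ < 0: deeper water is lighter → statically unstable; the column would overturn.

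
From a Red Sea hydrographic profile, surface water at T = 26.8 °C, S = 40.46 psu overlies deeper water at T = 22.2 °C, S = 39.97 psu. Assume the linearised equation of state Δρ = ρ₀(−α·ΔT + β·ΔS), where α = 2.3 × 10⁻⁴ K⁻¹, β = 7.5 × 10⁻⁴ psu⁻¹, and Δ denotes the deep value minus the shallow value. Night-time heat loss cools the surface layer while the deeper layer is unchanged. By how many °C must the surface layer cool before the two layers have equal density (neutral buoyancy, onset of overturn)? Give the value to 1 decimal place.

Neutral buoyancy requires Δρ = 0, i.e. −α(T_deep − T_surf′) + β(S_deep − S_surf) = 0.
T_surf′ = T_deep − (β/α)·ΔS = 22.2 − (7.5 × 10⁻⁴/2.3 × 10⁻⁴)·(-0.49) = 23.798 °C.
Cooling required: 26.8 − (23.798) = 3.002 °C.

3.0 °C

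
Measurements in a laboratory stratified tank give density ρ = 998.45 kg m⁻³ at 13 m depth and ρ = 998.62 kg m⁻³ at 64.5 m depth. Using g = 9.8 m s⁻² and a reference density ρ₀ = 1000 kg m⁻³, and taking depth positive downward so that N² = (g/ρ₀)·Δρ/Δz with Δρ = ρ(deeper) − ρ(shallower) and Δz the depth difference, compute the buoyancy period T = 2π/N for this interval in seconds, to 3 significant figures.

Δρ = 998.62 − 998.45 = 0.17 kg m⁻³ over Δz = 64.5 − 13 = 51.5 m.
N² = (9.8/1000) × (0.17/51.5) = 3.2350 × 10⁻⁵ s⁻².
N = √(3.2350 × 10⁻⁵) = 5.6877 × 10⁻³ rad s⁻¹, so T = 2π/N = 1.1047 × 10³ s ≈ 1.10 × 10³ s.

1.10 × 10³ s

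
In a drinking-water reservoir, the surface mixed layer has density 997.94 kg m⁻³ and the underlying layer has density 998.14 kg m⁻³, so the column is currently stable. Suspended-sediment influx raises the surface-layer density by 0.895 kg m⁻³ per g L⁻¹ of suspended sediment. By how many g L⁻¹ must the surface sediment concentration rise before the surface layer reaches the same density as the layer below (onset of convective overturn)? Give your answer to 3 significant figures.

0.223 g L⁻¹

Density deficit of the surface layer: 998.14 − 997.94 = 0.2 kg m⁻³.
Required change = 0.2 / 0.895 = 0.223 g L⁻¹.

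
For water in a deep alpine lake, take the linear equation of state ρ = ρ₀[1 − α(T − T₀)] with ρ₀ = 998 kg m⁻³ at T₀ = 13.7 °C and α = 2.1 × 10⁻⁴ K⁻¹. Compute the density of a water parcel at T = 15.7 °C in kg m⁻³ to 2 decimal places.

997.58 kg m⁻³

T − T₀ = +2.0 K.
Bracket = 1 − α·(+2.0) = 1 + (-4.20 × 10⁻⁴) = 0.9995800.
ρ = 998 × 0.9995800 = 997.58 kg m⁻³.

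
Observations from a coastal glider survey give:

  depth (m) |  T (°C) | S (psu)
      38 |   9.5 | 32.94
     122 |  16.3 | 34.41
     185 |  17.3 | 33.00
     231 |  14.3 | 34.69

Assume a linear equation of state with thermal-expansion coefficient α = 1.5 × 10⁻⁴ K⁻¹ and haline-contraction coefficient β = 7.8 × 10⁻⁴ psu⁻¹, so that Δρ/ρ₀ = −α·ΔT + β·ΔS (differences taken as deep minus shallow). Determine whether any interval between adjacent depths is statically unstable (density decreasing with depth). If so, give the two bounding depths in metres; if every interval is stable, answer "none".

Evaluate Δρ/ρ₀ = −αΔT + βΔS across each adjacent pair:
  38–122 m: −αΔT+βΔS = −(1.5 × 10⁻⁴)(+6.8)+(7.8 × 10⁻⁴)(+1.47) = 1.3 × 10⁻⁴ → stable
  122–185 m: −αΔT+βΔS = −(1.5 × 10⁻⁴)(+1.0)+(7.8 × 10⁻⁴)(-1.41) = -1.2 × 10⁻³ → UNSTABLE
  185–231 m: −αΔT+βΔS = −(1.5 × 10⁻⁴)(-3.0)+(7.8 × 10⁻⁴)(+1.69) = 1.8 × 10⁻³ → stable
The 122–185 m interval has Δρ < 0: lighter water underlies denser water.

122–185 m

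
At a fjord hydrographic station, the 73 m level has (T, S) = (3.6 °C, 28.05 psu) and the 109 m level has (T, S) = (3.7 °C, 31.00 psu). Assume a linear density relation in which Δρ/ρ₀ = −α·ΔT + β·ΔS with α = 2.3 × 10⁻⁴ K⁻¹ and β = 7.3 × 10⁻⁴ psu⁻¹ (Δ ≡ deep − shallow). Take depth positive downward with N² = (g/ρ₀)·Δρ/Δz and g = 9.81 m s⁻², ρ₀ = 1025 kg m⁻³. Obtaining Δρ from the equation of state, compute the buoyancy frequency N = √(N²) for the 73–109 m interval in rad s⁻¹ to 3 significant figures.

0.0241 rad s⁻¹

ΔT = +0.1 K, ΔS = +2.95 psu (deep − shallow).
Δρ/ρ₀ = −αΔT + βΔS = -2.30 × 10⁻⁵ + 2.1535 × 10⁻³ = 2.1305 × 10⁻³, so Δρ ≈ 2.184 kg m⁻³.
N² = (g/ρ₀)·Δρ/Δz = g·(Δρ/ρ₀)/Δz = 9.81 × 2.1305 × 10⁻³ / 36 = 5.8056 × 10⁻⁴ s⁻².
N = √(5.8056 × 10⁻⁴) = 0.024095 rad s⁻¹ ≈ 0.0241 rad s⁻¹.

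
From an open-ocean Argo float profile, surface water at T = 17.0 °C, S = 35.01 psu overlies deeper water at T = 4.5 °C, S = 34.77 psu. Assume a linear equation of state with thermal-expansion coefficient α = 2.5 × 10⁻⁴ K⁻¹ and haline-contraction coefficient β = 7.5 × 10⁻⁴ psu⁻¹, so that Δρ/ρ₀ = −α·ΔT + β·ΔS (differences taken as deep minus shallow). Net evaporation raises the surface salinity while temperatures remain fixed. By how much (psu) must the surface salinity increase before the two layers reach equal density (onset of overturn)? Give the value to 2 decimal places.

Neutral buoyancy requires −α(T_deep − T_surf) + β(S_deep − S_surf′) = 0.
S_surf′ = S_deep − (α/β)·ΔT = 34.77 − (2.5 × 10⁻⁴/7.5 × 10⁻⁴)·(-12.5) = 38.9367 psu.
Increase required: 38.9367 − 35.01 = 3.9267 psu.

3.93 psu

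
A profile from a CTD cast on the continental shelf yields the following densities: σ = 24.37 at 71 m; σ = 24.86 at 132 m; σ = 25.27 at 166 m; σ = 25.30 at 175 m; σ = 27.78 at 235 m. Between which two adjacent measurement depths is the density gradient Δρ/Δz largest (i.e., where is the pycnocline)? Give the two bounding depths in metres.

Compute the density gradient over each adjacent pair:
  71–132 m: Δρ/Δz = 0.49/61 = 8.0 × 10⁻³ kg m⁻⁴
  132–166 m: Δρ/Δz = 0.41/34 = 0.012 kg m⁻⁴
  166–175 m: Δρ/Δz = 0.03/9 = 3.3 × 10⁻³ kg m⁻⁴
  175–235 m: Δρ/Δz = 2.48/60 = 0.041 kg m⁻⁴
The largest gradient is in the 175–235 m interval — the pycnocline.

175–235 m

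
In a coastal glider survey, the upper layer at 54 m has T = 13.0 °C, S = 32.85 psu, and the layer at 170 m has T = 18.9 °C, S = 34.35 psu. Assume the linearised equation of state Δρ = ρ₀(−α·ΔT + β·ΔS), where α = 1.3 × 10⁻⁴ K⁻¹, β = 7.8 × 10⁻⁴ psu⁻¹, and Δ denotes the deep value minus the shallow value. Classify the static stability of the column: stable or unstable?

stable

ΔT = 18.9 − 13.0 = +5.9 K and ΔS = 34.35 − 32.85 = +1.50 psu (deep − shallow).
−αΔT = -7.67 × 10⁻⁴; βΔS = 1.17 × 10⁻³; sum Δρ/ρ₀ = 4.03 × 10⁻⁴.
Δρ/ρ₀ > 0, so Δρ > 0: deeper water is denser → statically stable.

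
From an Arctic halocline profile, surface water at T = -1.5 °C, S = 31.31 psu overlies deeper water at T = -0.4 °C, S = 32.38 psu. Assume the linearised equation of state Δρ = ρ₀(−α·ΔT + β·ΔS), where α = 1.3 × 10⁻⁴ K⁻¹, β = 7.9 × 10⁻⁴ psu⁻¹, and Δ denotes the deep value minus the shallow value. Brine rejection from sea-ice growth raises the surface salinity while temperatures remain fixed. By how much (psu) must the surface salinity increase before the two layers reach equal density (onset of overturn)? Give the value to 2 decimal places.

0.89 psu

Neutral buoyancy requires −α(T_deep − T_surf) + β(S_deep − S_surf′) = 0.
S_surf′ = S_deep − (α/β)·ΔT = 32.38 − (1.3 × 10⁻⁴/7.9 × 10⁻⁴)·(+1.1) = 32.1990 psu.
Increase required: 32.1990 − 31.31 = 0.8890 psu.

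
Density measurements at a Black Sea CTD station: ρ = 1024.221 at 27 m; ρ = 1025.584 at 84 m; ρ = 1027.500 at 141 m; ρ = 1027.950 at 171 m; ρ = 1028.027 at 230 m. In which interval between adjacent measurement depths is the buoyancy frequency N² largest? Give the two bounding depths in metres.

84–141 m

Compute the density gradient over each adjacent pair:
  27–84 m: Δρ/Δz = 1.363/57 = 0.024 kg m⁻⁴
  84–141 m: Δρ/Δz = 1.916/57 = 0.034 kg m⁻⁴
  141–171 m: Δρ/Δz = 0.450/30 = 0.015 kg m⁻⁴
  171–230 m: Δρ/Δz = 0.077/59 = 1.3 × 10⁻³ kg m⁻⁴
The largest gradient is in the 84–141 m interval — the pycnocline.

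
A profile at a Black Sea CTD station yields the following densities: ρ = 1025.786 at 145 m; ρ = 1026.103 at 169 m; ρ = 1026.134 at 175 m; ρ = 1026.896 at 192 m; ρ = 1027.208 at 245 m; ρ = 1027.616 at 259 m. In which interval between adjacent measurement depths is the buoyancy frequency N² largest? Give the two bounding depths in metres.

Compute the density gradient over each adjacent pair:
  145–169 m: Δρ/Δz = 0.317/24 = 0.013 kg m⁻⁴
  169–175 m: Δρ/Δz = 0.031/6 = 5.2 × 10⁻³ kg m⁻⁴
  175–192 m: Δρ/Δz = 0.762/17 = 0.045 kg m⁻⁴
  192–245 m: Δρ/Δz = 0.312/53 = 5.9 × 10⁻³ kg m⁻⁴
  245–259 m: Δρ/Δz = 0.408/14 = 0.029 kg m⁻⁴
The largest gradient is in the 175–192 m interval — the pycnocline.

175–192 m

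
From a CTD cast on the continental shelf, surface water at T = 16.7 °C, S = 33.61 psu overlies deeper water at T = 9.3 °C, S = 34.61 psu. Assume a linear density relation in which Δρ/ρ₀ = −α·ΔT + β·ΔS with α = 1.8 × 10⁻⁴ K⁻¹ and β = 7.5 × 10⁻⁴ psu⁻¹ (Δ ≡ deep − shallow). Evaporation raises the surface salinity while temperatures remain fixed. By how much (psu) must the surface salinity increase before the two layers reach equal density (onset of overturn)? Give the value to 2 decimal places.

2.78 psu

Neutral buoyancy requires −α(T_deep − T_surf) + β(S_deep − S_surf′) = 0.
S_surf′ = S_deep − (α/β)·ΔT = 34.61 − (1.8 × 10⁻⁴/7.5 × 10⁻⁴)·(-7.4) = 36.3860 psu.
Increase required: 36.3860 − 33.61 = 2.7760 psu.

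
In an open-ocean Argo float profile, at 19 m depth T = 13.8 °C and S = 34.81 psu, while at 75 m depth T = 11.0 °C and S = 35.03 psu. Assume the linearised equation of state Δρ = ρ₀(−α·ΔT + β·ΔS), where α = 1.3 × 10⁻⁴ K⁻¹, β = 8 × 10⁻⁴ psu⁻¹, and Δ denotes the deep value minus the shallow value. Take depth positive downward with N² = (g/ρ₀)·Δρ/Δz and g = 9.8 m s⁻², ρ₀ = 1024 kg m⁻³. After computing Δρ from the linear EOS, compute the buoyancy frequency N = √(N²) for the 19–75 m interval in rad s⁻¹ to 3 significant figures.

9.72 × 10⁻³ rad s⁻¹

ΔT = -2.8 K, ΔS = +0.22 psu (deep − shallow).
Δρ/ρ₀ = −αΔT + βΔS = 3.64 × 10⁻⁴ + 1.76 × 10⁻⁴ = 5.40 × 10⁻⁴, so Δρ ≈ 0.5530 kg m⁻³.
N² = (g/ρ₀)·Δρ/Δz = g·(Δρ/ρ₀)/Δz = 9.8 × 5.40 × 10⁻⁴ / 56 = 9.4500 × 10⁻⁵ s⁻².
N = √(9.4500 × 10⁻⁵) = 9.7211 × 10⁻³ rad s⁻¹ ≈ 9.72 × 10⁻³ rad s⁻¹.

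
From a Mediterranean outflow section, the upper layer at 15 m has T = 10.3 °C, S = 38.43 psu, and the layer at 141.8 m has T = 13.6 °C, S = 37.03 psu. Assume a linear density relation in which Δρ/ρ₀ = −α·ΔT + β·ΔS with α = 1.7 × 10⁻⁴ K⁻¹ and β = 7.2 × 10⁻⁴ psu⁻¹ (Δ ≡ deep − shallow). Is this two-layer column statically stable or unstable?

ΔT = 13.6 − 10.3 = +3.3 K and ΔS = 37.03 − 38.43 = -1.40 psu (deep − shallow).
−αΔT = -5.61 × 10⁻⁴; βΔS = -1.008 × 10⁻³; sum Δρ/ρ₀ = -1.569 × 10⁻³.
Δρ/ρ₀ < 0, so Δρ < 0: deeper water is lighter → statically unstable; the column would overturn.

unstable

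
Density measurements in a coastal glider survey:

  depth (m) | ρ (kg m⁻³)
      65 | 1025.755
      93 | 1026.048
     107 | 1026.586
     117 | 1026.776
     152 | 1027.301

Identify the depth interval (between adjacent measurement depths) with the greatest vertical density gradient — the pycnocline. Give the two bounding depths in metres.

93–107 m

Compute the density gradient over each adjacent pair:
  65–93 m: Δρ/Δz = 0.293/28 = 0.010 kg m⁻⁴
  93–107 m: Δρ/Δz = 0.538/14 = 0.038 kg m⁻⁴
  107–117 m: Δρ/Δz = 0.190/10 = 0.019 kg m⁻⁴
  117–152 m: Δρ/Δz = 0.525/35 = 0.015 kg m⁻⁴
The largest gradient is in the 93–107 m interval — the pycnocline.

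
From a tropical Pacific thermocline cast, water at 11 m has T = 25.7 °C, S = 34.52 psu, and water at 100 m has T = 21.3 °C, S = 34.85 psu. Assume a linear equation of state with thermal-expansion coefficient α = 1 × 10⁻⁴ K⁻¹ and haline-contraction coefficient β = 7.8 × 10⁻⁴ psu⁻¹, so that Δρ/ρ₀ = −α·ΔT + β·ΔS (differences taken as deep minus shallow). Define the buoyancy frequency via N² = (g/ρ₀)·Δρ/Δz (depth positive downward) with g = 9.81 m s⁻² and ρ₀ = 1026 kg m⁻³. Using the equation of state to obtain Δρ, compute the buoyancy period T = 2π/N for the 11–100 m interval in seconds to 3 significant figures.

717 s

ΔT = -4.4 K, ΔS = +0.33 psu (deep − shallow).
Δρ/ρ₀ = −αΔT + βΔS = 4.40 × 10⁻⁴ + 2.574 × 10⁻⁴ = 6.974 × 10⁻⁴, so Δρ ≈ 0.7155 kg m⁻³.
N² = (g/ρ₀)·Δρ/Δz = g·(Δρ/ρ₀)/Δz = 9.81 × 6.974 × 10⁻⁴ / 89 = 7.6871 × 10⁻⁵ s⁻².
N = √(7.6871 × 10⁻⁵) = 8.7676 × 10⁻³ rad s⁻¹ → T = 2π/N = 716.64 s ≈ 717 s.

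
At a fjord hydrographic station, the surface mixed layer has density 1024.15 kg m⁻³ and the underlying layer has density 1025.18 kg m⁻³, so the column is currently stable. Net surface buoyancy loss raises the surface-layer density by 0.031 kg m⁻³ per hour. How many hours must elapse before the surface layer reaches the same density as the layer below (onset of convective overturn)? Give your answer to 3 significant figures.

33.2 hours

Density deficit of the surface layer: 1025.18 − 1024.15 = 1.03 kg m⁻³.
Required change = 1.03 / 0.031 = 33.2 hours.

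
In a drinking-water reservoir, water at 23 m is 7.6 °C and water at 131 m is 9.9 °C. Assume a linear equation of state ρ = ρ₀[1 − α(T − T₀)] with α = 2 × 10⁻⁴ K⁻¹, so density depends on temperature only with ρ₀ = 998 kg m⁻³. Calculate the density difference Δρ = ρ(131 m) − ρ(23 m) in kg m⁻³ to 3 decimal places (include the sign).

ΔT = +2.3 K, Δρ/ρ₀ = −αΔT = -4.60 × 10⁻⁴.
Δρ = 998 × (-4.60 × 10⁻⁴) = -0.459 kg m⁻³.
Negative Δρ: lighter below, statically unstable.

-0.459 kg m⁻³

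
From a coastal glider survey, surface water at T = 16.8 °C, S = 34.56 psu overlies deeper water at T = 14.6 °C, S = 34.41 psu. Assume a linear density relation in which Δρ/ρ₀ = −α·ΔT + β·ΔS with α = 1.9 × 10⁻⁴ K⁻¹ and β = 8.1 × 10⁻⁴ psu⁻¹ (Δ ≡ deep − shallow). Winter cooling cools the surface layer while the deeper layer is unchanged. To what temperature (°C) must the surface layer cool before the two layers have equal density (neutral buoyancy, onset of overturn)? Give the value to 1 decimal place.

Neutral buoyancy requires Δρ = 0, i.e. −α(T_deep − T_surf′) + β(S_deep − S_surf) = 0.
T_surf′ = T_deep − (β/α)·ΔS = 14.6 − (8.1 × 10⁻⁴/1.9 × 10⁻⁴)·(-0.15) = 15.239 °C.
Cooling required: 16.8 − (15.239) = 1.561 °C.

15.2 °C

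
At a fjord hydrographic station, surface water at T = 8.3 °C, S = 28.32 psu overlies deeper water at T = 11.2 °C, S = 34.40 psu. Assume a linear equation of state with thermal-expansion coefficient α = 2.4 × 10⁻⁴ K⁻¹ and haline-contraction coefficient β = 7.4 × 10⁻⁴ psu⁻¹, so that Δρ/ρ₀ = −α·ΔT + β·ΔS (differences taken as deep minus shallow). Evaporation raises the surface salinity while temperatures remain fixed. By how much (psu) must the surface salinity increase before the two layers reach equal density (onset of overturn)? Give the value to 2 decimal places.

5.14 psu

Neutral buoyancy requires −α(T_deep − T_surf) + β(S_deep − S_surf′) = 0.
S_surf′ = S_deep − (α/β)·ΔT = 34.40 − (2.4 × 10⁻⁴/7.4 × 10⁻⁴)·(+2.9) = 33.4595 psu.
Increase required: 33.4595 − 28.32 = 5.1395 psu.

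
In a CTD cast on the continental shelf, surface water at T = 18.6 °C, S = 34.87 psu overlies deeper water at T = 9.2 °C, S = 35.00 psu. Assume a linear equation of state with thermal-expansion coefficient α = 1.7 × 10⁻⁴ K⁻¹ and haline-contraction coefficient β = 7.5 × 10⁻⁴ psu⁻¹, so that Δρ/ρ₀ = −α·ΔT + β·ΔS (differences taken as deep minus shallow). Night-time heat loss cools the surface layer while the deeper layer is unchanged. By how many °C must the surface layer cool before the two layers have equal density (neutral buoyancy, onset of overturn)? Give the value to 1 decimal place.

10.0 °C

Neutral buoyancy requires Δρ = 0, i.e. −α(T_deep − T_surf′) + β(S_deep − S_surf) = 0.
T_surf′ = T_deep − (β/α)·ΔS = 9.2 − (7.5 × 10⁻⁴/1.7 × 10⁻⁴)·(+0.13) = 8.626 °C.
Cooling required: 18.6 − (8.626) = 9.974 °C.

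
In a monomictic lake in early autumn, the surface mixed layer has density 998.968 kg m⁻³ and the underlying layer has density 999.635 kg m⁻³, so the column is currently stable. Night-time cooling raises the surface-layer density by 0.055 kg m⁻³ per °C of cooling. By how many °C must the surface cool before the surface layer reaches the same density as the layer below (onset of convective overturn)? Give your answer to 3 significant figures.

12.1 °C

Density deficit of the surface layer: 999.635 − 998.968 = 0.667 kg m⁻³.
Required change = 0.667 / 0.055 = 12.1 °C.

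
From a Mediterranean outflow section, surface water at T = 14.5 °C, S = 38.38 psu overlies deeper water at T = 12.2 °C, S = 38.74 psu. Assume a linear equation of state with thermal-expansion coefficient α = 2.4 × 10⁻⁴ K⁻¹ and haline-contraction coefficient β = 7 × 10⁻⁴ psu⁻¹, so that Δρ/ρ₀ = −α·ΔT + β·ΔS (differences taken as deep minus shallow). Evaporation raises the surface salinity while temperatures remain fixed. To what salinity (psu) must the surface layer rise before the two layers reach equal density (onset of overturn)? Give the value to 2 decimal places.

Neutral buoyancy requires −α(T_deep − T_surf) + β(S_deep − S_surf′) = 0.
S_surf′ = S_deep − (α/β)·ΔT = 38.74 − (2.4 × 10⁻⁴/7 × 10⁻⁴)·(-2.3) = 39.5286 psu.
Increase required: 39.5286 − 38.38 = 1.1486 psu.

39.53 psu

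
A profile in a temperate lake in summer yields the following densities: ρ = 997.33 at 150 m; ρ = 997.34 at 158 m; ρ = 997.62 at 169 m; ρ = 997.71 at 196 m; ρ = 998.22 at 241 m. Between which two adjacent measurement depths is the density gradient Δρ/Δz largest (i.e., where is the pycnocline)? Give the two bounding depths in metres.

158–169 m

Compute the density gradient over each adjacent pair:
  150–158 m: Δρ/Δz = 0.01/8 = 1.3 × 10⁻³ kg m⁻⁴
  158–169 m: Δρ/Δz = 0.28/11 = 0.025 kg m⁻⁴
  169–196 m: Δρ/Δz = 0.09/27 = 3.3 × 10⁻³ kg m⁻⁴
  196–241 m: Δρ/Δz = 0.51/45 = 0.011 kg m⁻⁴
The largest gradient is in the 158–169 m interval — the pycnocline.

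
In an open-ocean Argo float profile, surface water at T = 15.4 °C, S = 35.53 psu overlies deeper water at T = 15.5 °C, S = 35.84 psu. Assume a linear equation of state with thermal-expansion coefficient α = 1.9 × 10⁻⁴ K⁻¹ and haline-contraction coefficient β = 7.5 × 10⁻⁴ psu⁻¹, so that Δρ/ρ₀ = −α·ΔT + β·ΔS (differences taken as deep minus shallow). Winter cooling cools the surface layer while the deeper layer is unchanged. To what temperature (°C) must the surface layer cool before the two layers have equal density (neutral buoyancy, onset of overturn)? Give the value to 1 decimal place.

14.3 °C

Neutral buoyancy requires Δρ = 0, i.e. −α(T_deep − T_surf′) + β(S_deep − S_surf) = 0.
T_surf′ = T_deep − (β/α)·ΔS = 15.5 − (7.5 × 10⁻⁴/1.9 × 10⁻⁴)·(+0.31) = 14.276 °C.
Cooling required: 15.4 − (14.276) = 1.124 °C.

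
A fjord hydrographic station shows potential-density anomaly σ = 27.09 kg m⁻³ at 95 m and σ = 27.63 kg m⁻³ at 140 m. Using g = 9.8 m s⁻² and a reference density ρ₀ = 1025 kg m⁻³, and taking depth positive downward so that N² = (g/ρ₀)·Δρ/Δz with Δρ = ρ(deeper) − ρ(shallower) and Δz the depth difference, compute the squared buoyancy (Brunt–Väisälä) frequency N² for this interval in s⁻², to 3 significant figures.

Δρ = 1027.63 − 1027.09 = 0.54 kg m⁻³ over Δz = 140 − 95 = 45 m.
N² = (9.8/1025) × (0.54/45) = 1.1473 × 10⁻⁴ s⁻² ≈ 1.15 × 10⁻⁴ s⁻².

1.15 × 10⁻⁴ s⁻²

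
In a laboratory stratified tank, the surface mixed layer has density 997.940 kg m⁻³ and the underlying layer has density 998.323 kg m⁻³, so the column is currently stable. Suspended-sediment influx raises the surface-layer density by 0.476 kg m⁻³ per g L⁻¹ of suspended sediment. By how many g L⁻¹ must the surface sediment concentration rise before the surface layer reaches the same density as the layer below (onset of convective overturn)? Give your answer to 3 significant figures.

Density deficit of the surface layer: 998.323 − 997.940 = 0.383 kg m⁻³.
Required change = 0.383 / 0.476 = 0.805 g L⁻¹.

0.805 g L⁻¹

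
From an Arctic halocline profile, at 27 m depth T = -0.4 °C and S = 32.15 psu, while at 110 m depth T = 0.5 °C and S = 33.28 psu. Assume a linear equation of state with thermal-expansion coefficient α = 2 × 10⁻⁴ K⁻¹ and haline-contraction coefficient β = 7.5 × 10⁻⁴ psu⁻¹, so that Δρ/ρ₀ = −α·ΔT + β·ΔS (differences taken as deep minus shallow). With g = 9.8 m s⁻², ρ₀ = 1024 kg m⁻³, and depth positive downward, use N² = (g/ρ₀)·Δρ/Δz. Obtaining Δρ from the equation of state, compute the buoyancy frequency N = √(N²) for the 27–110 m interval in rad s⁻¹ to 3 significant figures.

ΔT = +0.9 K, ΔS = +1.13 psu (deep − shallow).
Δρ/ρ₀ = −αΔT + βΔS = -1.80 × 10⁻⁴ + 8.475 × 10⁻⁴ = 6.675 × 10⁻⁴, so Δρ ≈ 0.6835 kg m⁻³.
N² = (g/ρ₀)·Δρ/Δz = g·(Δρ/ρ₀)/Δz = 9.8 × 6.675 × 10⁻⁴ / 83 = 7.8813 × 10⁻⁵ s⁻².
N = √(7.8813 × 10⁻⁵) = 8.8777 × 10⁻³ rad s⁻¹ ≈ 8.88 × 10⁻³ rad s⁻¹.

8.88 × 10⁻³ rad s⁻¹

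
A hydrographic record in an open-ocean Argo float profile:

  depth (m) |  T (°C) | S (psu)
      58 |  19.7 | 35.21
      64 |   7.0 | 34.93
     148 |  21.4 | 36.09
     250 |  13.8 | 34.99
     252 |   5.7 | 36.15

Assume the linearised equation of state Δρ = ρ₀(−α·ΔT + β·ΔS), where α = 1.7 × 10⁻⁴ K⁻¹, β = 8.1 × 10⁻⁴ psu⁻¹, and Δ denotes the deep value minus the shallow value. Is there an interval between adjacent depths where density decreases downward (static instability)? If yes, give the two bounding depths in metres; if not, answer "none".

64–148 m

Evaluate Δρ/ρ₀ = −αΔT + βΔS across each adjacent pair:
  58–64 m: −αΔT+βΔS = −(1.7 × 10⁻⁴)(-12.7)+(8.1 × 10⁻⁴)(-0.28) = 1.9 × 10⁻³ → stable
  64–148 m: −αΔT+βΔS = −(1.7 × 10⁻⁴)(+14.4)+(8.1 × 10⁻⁴)(+1.16) = -1.5 × 10⁻³ → UNSTABLE
  148–250 m: −αΔT+βΔS = −(1.7 × 10⁻⁴)(-7.6)+(8.1 × 10⁻⁴)(-1.10) = 4.0 × 10⁻⁴ → stable
  250–252 m: −αΔT+βΔS = −(1.7 × 10⁻⁴)(-8.1)+(8.1 × 10⁻⁴)(+1.16) = 2.3 × 10⁻³ → stable
The 64–148 m interval has Δρ < 0: lighter water underlies denser water.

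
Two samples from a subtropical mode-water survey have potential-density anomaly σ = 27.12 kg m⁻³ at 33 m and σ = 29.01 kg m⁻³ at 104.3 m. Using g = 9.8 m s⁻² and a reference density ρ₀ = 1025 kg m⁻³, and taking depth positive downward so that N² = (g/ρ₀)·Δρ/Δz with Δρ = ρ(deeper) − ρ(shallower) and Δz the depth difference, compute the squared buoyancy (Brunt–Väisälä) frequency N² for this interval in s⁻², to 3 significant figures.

Δρ = 1029.01 − 1027.12 = 1.89 kg m⁻³ over Δz = 104.3 − 33 = 71.3 m.
N² = (9.8/1025) × (1.89/71.3) = 2.5344 × 10⁻⁴ s⁻² ≈ 2.53 × 10⁻⁴ s⁻².

2.53 × 10⁻⁴ s⁻²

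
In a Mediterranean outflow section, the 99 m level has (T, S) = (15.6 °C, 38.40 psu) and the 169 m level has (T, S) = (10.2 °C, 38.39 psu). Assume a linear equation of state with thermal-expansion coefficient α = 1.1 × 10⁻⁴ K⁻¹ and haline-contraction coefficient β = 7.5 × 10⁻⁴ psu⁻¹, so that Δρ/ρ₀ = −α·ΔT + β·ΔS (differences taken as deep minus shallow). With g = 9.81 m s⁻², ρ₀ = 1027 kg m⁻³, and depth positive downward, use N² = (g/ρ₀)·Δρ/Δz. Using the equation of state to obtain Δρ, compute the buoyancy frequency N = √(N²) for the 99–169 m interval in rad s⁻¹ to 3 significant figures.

ΔT = -5.4 K, ΔS = -0.01 psu (deep − shallow).
Δρ/ρ₀ = −αΔT + βΔS = 5.94 × 10⁻⁴ − 7.50 × 10⁻⁶ = 5.865 × 10⁻⁴, so Δρ ≈ 0.6023 kg m⁻³.
N² = (g/ρ₀)·Δρ/Δz = g·(Δρ/ρ₀)/Δz = 9.81 × 5.865 × 10⁻⁴ / 70 = 8.2194 × 10⁻⁵ s⁻².
N = √(8.2194 × 10⁻⁵) = 9.0661 × 10⁻³ rad s⁻¹ ≈ 9.07 × 10⁻³ rad s⁻¹.

9.07 × 10⁻³ rad s⁻¹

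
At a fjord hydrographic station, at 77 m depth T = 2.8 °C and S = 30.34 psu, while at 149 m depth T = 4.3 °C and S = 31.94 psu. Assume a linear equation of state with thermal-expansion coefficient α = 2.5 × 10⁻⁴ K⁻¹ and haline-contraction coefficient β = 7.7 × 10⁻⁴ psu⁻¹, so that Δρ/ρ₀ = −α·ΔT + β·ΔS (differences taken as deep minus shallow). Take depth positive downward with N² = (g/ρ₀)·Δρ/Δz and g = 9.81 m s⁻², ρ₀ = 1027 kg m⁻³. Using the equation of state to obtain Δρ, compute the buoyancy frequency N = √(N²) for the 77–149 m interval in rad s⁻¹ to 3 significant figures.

ΔT = +1.5 K, ΔS = +1.60 psu (deep − shallow).
Δρ/ρ₀ = −αΔT + βΔS = -3.75 × 10⁻⁴ + 1.232 × 10⁻³ = 8.57 × 10⁻⁴, so Δρ ≈ 0.8801 kg m⁻³.
N² = (g/ρ₀)·Δρ/Δz = g·(Δρ/ρ₀)/Δz = 9.81 × 8.57 × 10⁻⁴ / 72 = 1.1677 × 10⁻⁴ s⁻².
N = √(1.1677 × 10⁻⁴) = 0.010806 rad s⁻¹ ≈ 0.0108 rad s⁻¹.

0.0108 rad s⁻¹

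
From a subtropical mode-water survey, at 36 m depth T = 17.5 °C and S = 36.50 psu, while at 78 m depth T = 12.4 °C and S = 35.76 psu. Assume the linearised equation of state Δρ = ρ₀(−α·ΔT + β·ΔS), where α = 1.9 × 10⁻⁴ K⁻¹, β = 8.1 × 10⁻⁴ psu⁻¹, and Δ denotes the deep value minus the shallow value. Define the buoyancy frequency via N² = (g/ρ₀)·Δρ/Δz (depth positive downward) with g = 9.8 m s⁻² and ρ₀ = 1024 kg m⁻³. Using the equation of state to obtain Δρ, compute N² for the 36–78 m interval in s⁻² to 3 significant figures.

8.62 × 10⁻⁵ s⁻²

ΔT = -5.1 K, ΔS = -0.74 psu (deep − shallow).
Δρ/ρ₀ = −αΔT + βΔS = 9.69 × 10⁻⁴ − 5.994 × 10⁻⁴ = 3.696 × 10⁻⁴, so Δρ ≈ 0.3785 kg m⁻³.
N² = (g/ρ₀)·Δρ/Δz = g·(Δρ/ρ₀)/Δz = 9.8 × 3.696 × 10⁻⁴ / 42 = 8.6240 × 10⁻⁵ s⁻² ≈ 8.62 × 10⁻⁵ s⁻².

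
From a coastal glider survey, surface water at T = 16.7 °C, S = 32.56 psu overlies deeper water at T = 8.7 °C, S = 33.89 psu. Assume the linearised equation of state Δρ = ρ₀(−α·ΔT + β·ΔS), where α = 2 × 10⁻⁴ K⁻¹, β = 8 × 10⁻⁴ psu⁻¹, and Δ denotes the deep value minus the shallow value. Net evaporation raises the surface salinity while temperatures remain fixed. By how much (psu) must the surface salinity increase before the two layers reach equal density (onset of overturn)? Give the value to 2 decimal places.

Neutral buoyancy requires −α(T_deep − T_surf) + β(S_deep − S_surf′) = 0.
S_surf′ = S_deep − (α/β)·ΔT = 33.89 − (2 × 10⁻⁴/8 × 10⁻⁴)·(-8.0) = 35.8900 psu.
Increase required: 35.8900 − 32.56 = 3.3300 psu.

3.33 psu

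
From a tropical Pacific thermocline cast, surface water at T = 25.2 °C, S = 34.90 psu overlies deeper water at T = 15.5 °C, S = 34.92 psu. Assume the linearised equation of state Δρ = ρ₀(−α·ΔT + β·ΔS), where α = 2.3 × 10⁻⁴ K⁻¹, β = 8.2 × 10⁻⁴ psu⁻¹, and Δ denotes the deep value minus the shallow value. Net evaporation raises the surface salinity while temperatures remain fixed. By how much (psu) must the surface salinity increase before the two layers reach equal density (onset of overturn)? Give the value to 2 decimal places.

Neutral buoyancy requires −α(T_deep − T_surf) + β(S_deep − S_surf′) = 0.
S_surf′ = S_deep − (α/β)·ΔT = 34.92 − (2.3 × 10⁻⁴/8.2 × 10⁻⁴)·(-9.7) = 37.6407 psu.
Increase required: 37.6407 − 34.90 = 2.7407 psu.

2.74 psu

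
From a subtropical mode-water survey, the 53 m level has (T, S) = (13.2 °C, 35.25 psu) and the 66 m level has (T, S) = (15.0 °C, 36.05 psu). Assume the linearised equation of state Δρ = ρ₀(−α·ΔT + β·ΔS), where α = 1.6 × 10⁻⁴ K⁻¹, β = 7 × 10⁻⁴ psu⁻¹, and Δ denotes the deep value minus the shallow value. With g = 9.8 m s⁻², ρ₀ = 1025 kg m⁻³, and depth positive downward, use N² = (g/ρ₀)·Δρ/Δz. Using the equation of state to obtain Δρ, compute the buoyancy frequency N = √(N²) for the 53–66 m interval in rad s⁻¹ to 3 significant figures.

ΔT = +1.8 K, ΔS = +0.80 psu (deep − shallow).
Δρ/ρ₀ = −αΔT + βΔS = -2.88 × 10⁻⁴ + 5.60 × 10⁻⁴ = 2.72 × 10⁻⁴, so Δρ ≈ 0.2788 kg m⁻³.
N² = (g/ρ₀)·Δρ/Δz = g·(Δρ/ρ₀)/Δz = 9.8 × 2.72 × 10⁻⁴ / 13 = 2.0505 × 10⁻⁴ s⁻².
N = √(2.0505 × 10⁻⁴) = 0.014320 rad s⁻¹ ≈ 0.0143 rad s⁻¹.

0.0143 rad s⁻¹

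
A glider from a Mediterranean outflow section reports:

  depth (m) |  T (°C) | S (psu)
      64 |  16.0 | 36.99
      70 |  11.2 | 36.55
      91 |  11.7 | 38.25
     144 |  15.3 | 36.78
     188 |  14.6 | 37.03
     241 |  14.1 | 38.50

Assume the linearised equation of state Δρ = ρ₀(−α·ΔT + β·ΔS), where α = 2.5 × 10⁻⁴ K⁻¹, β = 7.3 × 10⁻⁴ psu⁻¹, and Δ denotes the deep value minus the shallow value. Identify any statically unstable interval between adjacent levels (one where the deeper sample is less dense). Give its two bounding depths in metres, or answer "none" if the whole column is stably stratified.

Evaluate Δρ/ρ₀ = −αΔT + βΔS across each adjacent pair:
  64–70 m: −αΔT+βΔS = −(2.5 × 10⁻⁴)(-4.8)+(7.3 × 10⁻⁴)(-0.44) = 8.8 × 10⁻⁴ → stable
  70–91 m: −αΔT+βΔS = −(2.5 × 10⁻⁴)(+0.5)+(7.3 × 10⁻⁴)(+1.70) = 1.1 × 10⁻³ → stable
  91–144 m: −αΔT+βΔS = −(2.5 × 10⁻⁴)(+3.6)+(7.3 × 10⁻⁴)(-1.47) = -2.0 × 10⁻³ → UNSTABLE
  144–188 m: −αΔT+βΔS = −(2.5 × 10⁻⁴)(-0.7)+(7.3 × 10⁻⁴)(+0.25) = 3.6 × 10⁻⁴ → stable
  188–241 m: −αΔT+βΔS = −(2.5 × 10⁻⁴)(-0.5)+(7.3 × 10⁻⁴)(+1.47) = 1.2 × 10⁻³ → stable
The 91–144 m interval has Δρ < 0: lighter water underlies denser water.

91–144 m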